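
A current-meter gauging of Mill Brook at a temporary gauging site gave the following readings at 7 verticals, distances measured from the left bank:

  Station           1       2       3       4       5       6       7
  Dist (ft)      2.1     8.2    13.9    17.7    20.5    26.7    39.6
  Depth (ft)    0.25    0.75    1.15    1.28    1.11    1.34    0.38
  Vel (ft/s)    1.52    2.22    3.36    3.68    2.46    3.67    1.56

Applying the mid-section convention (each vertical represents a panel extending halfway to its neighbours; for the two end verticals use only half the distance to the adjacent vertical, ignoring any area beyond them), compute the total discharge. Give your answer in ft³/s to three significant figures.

w_1 = (8.2 − 2.1)/2 = 3.05 ft; q_1 = 1.52 × 0.25 × 3.05 = 1.159 ft³/s
w_2 = (13.9 − 2.1)/2 = 5.9 ft; q_2 = 2.22 × 0.75 × 5.9 = 9.824 ft³/s
w_3 = (17.7 − 8.2)/2 = 4.75 ft; q_3 = 3.36 × 1.15 × 4.75 = 18.35 ft³/s
w_4 = (20.5 − 13.9)/2 = 3.3 ft; q_4 = 3.68 × 1.28 × 3.3 = 15.54 ft³/s
w_5 = (26.7 − 17.7)/2 = 4.5 ft; q_5 = 2.46 × 1.11 × 4.5 = 12.29 ft³/s
w_6 = (39.6 − 20.5)/2 = 9.55 ft; q_6 = 3.67 × 1.34 × 9.55 = 46.96 ft³/s
w_7 = (39.6 − 26.7)/2 = 6.45 ft; q_7 = 1.56 × 0.38 × 6.45 = 3.824 ft³/s
Q = Σ qᵢ = 108.0 ft³/s

108 ft³/s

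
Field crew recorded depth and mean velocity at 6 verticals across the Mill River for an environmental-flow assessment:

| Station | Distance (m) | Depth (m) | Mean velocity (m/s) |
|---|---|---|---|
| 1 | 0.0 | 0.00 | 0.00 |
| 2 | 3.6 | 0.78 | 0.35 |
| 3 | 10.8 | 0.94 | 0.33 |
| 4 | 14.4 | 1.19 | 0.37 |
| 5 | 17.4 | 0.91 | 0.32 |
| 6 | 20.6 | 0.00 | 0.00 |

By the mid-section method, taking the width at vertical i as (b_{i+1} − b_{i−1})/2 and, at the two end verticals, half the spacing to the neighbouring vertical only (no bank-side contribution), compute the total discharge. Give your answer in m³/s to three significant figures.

w_2 = (10.8 − 0.0)/2 = 5.4 m; q_2 = 0.35 × 0.78 × 5.4 = 1.474 m³/s
w_3 = (14.4 − 3.6)/2 = 5.4 m; q_3 = 0.33 × 0.94 × 5.4 = 1.675 m³/s
w_4 = (17.4 − 10.8)/2 = 3.3 m; q_4 = 0.37 × 1.19 × 3.3 = 1.453 m³/s
w_5 = (20.6 − 14.4)/2 = 3.1 m; q_5 = 0.32 × 0.91 × 3.1 = 0.9027 m³/s
Stations 1, 6 contribute zero (depth or velocity is 0).
Q = Σ qᵢ = 5.505 m³/s

5.50 m³/s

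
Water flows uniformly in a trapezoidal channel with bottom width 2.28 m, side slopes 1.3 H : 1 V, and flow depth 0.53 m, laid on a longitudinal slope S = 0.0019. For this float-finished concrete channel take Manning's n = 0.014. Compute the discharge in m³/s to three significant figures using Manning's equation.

A = (b + z·y)·y = (2.28 + 1.3×0.53)×0.53 = 1.574 m²
P = b + 2y√(1+z²) = 2.28 + 2×0.53×√(1+1.3²) = 4.019 m
R = A/P = 1.574/4.019 = 0.3916 m
Q = (1/n)·A·R^(2/3)·S^(1/2) = (1/0.014) × 1.574 × 0.3916^(2/3) × 0.0019^(1/2) = 2.622 m³/s

2.62 m³/s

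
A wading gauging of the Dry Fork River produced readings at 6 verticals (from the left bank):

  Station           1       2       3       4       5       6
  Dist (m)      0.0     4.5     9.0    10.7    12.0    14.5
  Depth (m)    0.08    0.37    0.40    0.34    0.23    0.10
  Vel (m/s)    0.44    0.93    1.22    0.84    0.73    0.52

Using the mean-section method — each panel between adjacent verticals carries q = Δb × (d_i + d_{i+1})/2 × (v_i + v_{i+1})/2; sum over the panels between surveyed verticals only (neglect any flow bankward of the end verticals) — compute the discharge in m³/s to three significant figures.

Panel 1-2: Δb = 4.5 m, d̄ = (0.08+0.37)/2 = 0.225, v̄ = (0.44+0.93)/2 = 0.685 → q = 4.5×0.225×0.685 = 0.6936 m³/s
Panel 2-3: Δb = 4.5 m, d̄ = (0.37+0.40)/2 = 0.385, v̄ = (0.93+1.22)/2 = 1.075 → q = 4.5×0.385×1.075 = 1.862 m³/s
Panel 3-4: Δb = 1.7 m, d̄ = (0.40+0.34)/2 = 0.37, v̄ = (1.22+0.84)/2 = 1.03 → q = 1.7×0.37×1.03 = 0.6479 m³/s
Panel 4-5: Δb = 1.3 m, d̄ = (0.34+0.23)/2 = 0.285, v̄ = (0.84+0.73)/2 = 0.785 → q = 1.3×0.285×0.785 = 0.2908 m³/s
Panel 5-6: Δb = 2.5 m, d̄ = (0.23+0.10)/2 = 0.165, v̄ = (0.73+0.52)/2 = 0.625 → q = 2.5×0.165×0.625 = 0.2578 m³/s
Q = Σ q = 3.753 m³/s

3.75 m³/s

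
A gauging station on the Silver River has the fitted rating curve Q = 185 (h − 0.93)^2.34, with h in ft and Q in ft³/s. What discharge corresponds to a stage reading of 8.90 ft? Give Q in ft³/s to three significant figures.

23800 ft³/s

Q = 185 × (8.90 − 0.93)^2.34 = 185 × 7.97^2.34 = 23800 ft³/s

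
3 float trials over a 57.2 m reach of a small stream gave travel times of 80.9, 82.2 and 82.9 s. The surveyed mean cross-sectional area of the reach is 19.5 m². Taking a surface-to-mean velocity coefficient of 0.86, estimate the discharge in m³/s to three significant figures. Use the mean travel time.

11.7 m³/s

t̄ = (80.9 + 82.2 + 82.9) / 3 = 82 s
v_surface = L / t̄ = 57.2 / 82 = 0.6976 m/s
v_mean = 0.86 × 0.6976 = 0.5999 m/s
Q = A × v_mean = 19.5 × 0.5999 = 11.70 m³/s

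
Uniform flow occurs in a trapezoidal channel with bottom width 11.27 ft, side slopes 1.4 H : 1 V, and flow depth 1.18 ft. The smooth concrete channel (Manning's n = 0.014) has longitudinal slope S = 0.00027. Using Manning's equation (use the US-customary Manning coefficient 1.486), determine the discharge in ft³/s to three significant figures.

A = (b + z·y)·y = (11.27 + 1.4×1.18)×1.18 = 15.25 ft²
P = b + 2y√(1+z²) = 11.27 + 2×1.18×√(1+1.4²) = 15.33 ft
R = A/P = 15.25/15.33 = 0.9946 ft
Q = (1.486/n)·A·R^(2/3)·S^(1/2) = (1.486/0.014) × 15.25 × 0.9946^(2/3) × 0.00027^(1/2) = 26.50 ft³/s

26.5 ft³/s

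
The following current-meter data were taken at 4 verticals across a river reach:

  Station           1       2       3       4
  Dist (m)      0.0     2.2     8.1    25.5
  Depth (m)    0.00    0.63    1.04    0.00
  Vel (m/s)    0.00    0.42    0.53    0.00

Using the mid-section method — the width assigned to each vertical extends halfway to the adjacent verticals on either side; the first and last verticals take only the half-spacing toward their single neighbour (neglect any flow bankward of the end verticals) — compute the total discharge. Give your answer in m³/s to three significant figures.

7.49 m³/s

w_2 = (8.1 − 0.0)/2 = 4.05 m; q_2 = 0.42 × 0.63 × 4.05 = 1.072 m³/s
w_3 = (25.5 − 2.2)/2 = 11.65 m; q_3 = 0.53 × 1.04 × 11.65 = 6.421 m³/s
Stations 1, 4 contribute zero (depth or velocity is 0).
Q = Σ qᵢ = 7.493 m³/s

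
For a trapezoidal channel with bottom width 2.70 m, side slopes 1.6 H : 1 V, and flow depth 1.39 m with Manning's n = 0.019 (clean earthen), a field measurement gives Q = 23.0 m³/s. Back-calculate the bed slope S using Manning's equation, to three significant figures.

A = (b + z·y)·y = (2.70 + 1.6×1.39)×1.39 = 6.844 m²
P = b + 2y√(1+z²) = 2.70 + 2×1.39×√(1+1.6²) = 7.945 m
R = A/P = 6.844/7.945 = 0.8614 m
S = (Q·n / (1·A·R^(2/3)))² = (23.0×0.019 / (1×6.844×0.9053))² = 0.004974

0.00497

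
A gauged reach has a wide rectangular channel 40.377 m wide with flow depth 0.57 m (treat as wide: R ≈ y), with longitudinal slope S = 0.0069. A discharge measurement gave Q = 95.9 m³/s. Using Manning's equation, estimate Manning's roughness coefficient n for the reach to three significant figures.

0.0137

A = b·y = 40.377 × 0.57 = 23.01 m²
Wide channel: R ≈ y = 0.57 m
n = (1/Q)·A·R^(2/3)·S^(1/2) = (1/95.9) × 23.01 × 0.6875 × 0.08307 = 0.01370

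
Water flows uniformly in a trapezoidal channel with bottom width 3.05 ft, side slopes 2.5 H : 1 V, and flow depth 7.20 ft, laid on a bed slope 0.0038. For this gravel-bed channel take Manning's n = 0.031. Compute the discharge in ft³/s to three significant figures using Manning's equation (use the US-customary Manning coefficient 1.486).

1060 ft³/s

A = (b + z·y)·y = (3.05 + 2.5×7.20)×7.20 = 151.6 ft²
P = b + 2y√(1+z²) = 3.05 + 2×7.20×√(1+2.5²) = 41.82 ft
R = A/P = 151.6/41.82 = 3.624 ft
Q = (1.486/n)·A·R^(2/3)·S^(1/2) = (1.486/0.031) × 151.6 × 3.624^(2/3) × 0.0038^(1/2) = 1057 ft³/s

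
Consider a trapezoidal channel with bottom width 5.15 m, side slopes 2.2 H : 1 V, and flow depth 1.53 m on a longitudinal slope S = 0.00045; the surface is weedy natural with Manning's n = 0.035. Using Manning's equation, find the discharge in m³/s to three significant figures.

A = (b + z·y)·y = (5.15 + 2.2×1.53)×1.53 = 13.03 m²
P = b + 2y√(1+z²) = 5.15 + 2×1.53×√(1+2.2²) = 12.54 m
R = A/P = 13.03/12.54 = 1.039 m
Q = (1/n)·A·R^(2/3)·S^(1/2) = (1/0.035) × 13.03 × 1.039^(2/3) × 0.00045^(1/2) = 8.099 m³/s

8.10 m³/s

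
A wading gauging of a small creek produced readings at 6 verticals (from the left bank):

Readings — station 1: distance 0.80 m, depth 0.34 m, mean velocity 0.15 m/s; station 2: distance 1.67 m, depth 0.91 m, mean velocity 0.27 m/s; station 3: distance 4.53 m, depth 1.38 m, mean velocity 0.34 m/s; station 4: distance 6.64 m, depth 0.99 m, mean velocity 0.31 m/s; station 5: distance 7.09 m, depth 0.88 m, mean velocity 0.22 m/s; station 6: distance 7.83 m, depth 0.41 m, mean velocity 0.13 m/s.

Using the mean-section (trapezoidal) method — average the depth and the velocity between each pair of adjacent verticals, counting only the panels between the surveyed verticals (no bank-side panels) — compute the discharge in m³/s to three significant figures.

2.12 m³/s

Panel 1-2: Δb = 0.87 m, d̄ = (0.34+0.91)/2 = 0.625, v̄ = (0.15+0.27)/2 = 0.21 → q = 0.87×0.625×0.21 = 0.1142 m³/s
Panel 2-3: Δb = 2.86 m, d̄ = (0.91+1.38)/2 = 1.145, v̄ = (0.27+0.34)/2 = 0.305 → q = 2.86×1.145×0.305 = 0.9988 m³/s
Panel 3-4: Δb = 2.11 m, d̄ = (1.38+0.99)/2 = 1.185, v̄ = (0.34+0.31)/2 = 0.325 → q = 2.11×1.185×0.325 = 0.8126 m³/s
Panel 4-5: Δb = 0.45 m, d̄ = (0.99+0.88)/2 = 0.935, v̄ = (0.31+0.22)/2 = 0.265 → q = 0.45×0.935×0.265 = 0.1115 m³/s
Panel 5-6: Δb = 0.74 m, d̄ = (0.88+0.41)/2 = 0.645, v̄ = (0.22+0.13)/2 = 0.175 → q = 0.74×0.645×0.175 = 0.08353 m³/s
Q = Σ q = 2.121 m³/s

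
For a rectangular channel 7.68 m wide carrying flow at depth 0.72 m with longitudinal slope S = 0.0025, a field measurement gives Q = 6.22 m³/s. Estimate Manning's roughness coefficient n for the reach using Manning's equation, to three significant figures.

0.0318

A = b·y = 7.68 × 0.72 = 5.530 m²
P = b + 2y = 7.68 + 2×0.72 = 9.120 m
R = A/P = 5.530/9.120 = 0.6063 m
n = (1/Q)·A·R^(2/3)·S^(1/2) = (1/6.22) × 5.530 × 0.7164 × 0.05000 = 0.03184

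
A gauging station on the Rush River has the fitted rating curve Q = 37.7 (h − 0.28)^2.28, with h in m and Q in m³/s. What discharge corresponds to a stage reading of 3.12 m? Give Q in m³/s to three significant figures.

Q = 37.7 × (3.12 − 0.28)^2.28 = 37.7 × 2.84^2.28 = 407.3 m³/s

407 m³/s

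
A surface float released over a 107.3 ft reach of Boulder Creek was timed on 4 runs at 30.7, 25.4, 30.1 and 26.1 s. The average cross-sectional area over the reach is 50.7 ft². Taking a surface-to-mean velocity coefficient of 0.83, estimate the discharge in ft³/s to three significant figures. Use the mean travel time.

161 ft³/s

t̄ = (30.7 + 25.4 + 30.1 + 26.1) / 4 = 28.075 s
v_surface = L / t̄ = 107.3 / 28.075 = 3.822 ft/s
v_mean = 0.83 × 3.822 = 3.172 ft/s
Q = A × v_mean = 50.7 × 3.172 = 160.8 ft³/s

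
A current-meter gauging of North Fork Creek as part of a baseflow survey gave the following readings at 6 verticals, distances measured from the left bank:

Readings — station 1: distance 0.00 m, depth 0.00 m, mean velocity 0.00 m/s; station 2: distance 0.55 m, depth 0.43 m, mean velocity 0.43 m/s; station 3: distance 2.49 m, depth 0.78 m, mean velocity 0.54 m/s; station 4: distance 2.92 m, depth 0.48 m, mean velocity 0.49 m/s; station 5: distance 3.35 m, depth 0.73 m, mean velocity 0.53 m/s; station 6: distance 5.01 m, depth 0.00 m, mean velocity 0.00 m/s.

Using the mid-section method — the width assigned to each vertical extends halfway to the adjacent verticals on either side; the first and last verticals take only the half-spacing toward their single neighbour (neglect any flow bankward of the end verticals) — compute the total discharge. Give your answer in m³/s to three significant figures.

1.23 m³/s

w_2 = (2.49 − 0.00)/2 = 1.245 m; q_2 = 0.43 × 0.43 × 1.245 = 0.2302 m³/s
w_3 = (2.92 − 0.55)/2 = 1.185 m; q_3 = 0.54 × 0.78 × 1.185 = 0.4991 m³/s
w_4 = (3.35 − 2.49)/2 = 0.43 m; q_4 = 0.49 × 0.48 × 0.43 = 0.1011 m³/s
w_5 = (5.01 − 2.92)/2 = 1.045 m; q_5 = 0.53 × 0.73 × 1.045 = 0.4043 m³/s
Stations 1, 6 contribute zero (depth or velocity is 0).
Q = Σ qᵢ = 1.235 m³/s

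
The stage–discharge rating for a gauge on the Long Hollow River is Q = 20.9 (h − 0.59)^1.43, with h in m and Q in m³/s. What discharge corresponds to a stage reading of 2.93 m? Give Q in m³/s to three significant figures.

70.5 m³/s

Q = 20.9 × (2.93 − 0.59)^1.43 = 20.9 × 2.34^1.43 = 70.49 m³/s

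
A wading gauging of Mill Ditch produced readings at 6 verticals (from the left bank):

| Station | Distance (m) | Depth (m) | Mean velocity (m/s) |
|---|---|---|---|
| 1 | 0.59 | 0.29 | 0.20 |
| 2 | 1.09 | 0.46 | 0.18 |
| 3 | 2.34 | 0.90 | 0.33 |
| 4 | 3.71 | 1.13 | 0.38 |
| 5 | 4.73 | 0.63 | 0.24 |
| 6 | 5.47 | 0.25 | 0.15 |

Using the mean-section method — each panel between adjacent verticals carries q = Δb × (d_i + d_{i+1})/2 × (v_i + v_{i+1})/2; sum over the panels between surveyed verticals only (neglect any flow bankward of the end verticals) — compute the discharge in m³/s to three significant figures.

Panel 1-2: Δb = 0.5 m, d̄ = (0.29+0.46)/2 = 0.375, v̄ = (0.20+0.18)/2 = 0.19 → q = 0.5×0.375×0.19 = 0.03563 m³/s
Panel 2-3: Δb = 1.25 m, d̄ = (0.46+0.90)/2 = 0.68, v̄ = (0.18+0.33)/2 = 0.255 → q = 1.25×0.68×0.255 = 0.2168 m³/s
Panel 3-4: Δb = 1.37 m, d̄ = (0.90+1.13)/2 = 1.015, v̄ = (0.33+0.38)/2 = 0.355 → q = 1.37×1.015×0.355 = 0.4936 m³/s
Panel 4-5: Δb = 1.02 m, d̄ = (1.13+0.63)/2 = 0.88, v̄ = (0.38+0.24)/2 = 0.31 → q = 1.02×0.88×0.31 = 0.2783 m³/s
Panel 5-6: Δb = 0.74 m, d̄ = (0.63+0.25)/2 = 0.44, v̄ = (0.24+0.15)/2 = 0.195 → q = 0.74×0.44×0.195 = 0.06349 m³/s
Q = Σ q = 1.088 m³/s

1.09 m³/s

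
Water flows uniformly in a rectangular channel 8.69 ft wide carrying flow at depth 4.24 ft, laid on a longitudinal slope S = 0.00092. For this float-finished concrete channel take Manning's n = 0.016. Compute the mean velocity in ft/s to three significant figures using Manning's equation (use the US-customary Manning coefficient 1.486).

A = b·y = 8.69 × 4.24 = 36.85 ft²
P = b + 2y = 8.69 + 2×4.24 = 17.17 ft
R = A/P = 36.85/17.17 = 2.146 ft
Q = (1.486/n)·A·R^(2/3)·S^(1/2) = (1.486/0.016) × 36.85 × 2.146^(2/3) × 0.00092^(1/2) = 172.7 ft³/s
V = Q/A = 172.7/36.85 = 4.687 ft/s

4.69 ft/s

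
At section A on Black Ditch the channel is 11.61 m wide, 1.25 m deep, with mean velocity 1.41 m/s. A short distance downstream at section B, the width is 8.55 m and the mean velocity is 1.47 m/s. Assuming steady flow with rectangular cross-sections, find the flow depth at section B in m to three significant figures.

Q = A₁V₁ = (11.61×1.25) × 1.41 = 20.46 m³/s
d₂ = Q/(b₂ V₂) = 20.46/(8.55×1.47) = 1.628 m

1.63 m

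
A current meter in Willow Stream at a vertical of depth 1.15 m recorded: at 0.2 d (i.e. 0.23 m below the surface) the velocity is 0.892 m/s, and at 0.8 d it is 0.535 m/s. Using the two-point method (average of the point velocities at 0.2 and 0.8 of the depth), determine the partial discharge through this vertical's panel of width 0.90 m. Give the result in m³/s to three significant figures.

v̄ = (0.892 + 0.535) / 2 = 0.7135 m/s
q = v̄ × d × w = 0.7135 × 1.15 × 0.90 = 0.7385 m³/s

0.738 m³/s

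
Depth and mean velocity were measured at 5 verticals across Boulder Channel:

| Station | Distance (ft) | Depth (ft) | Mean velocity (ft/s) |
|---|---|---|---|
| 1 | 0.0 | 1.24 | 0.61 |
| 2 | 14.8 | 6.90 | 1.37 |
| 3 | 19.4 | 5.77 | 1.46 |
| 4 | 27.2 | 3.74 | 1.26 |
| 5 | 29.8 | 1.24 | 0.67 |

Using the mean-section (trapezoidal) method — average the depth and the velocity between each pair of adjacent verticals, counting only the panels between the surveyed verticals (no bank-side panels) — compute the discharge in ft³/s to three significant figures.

Panel 1-2: Δb = 14.8 ft, d̄ = (1.24+6.90)/2 = 4.07, v̄ = (0.61+1.37)/2 = 0.99 → q = 14.8×4.07×0.99 = 59.63 ft³/s
Panel 2-3: Δb = 4.6 ft, d̄ = (6.90+5.77)/2 = 6.335, v̄ = (1.37+1.46)/2 = 1.415 → q = 4.6×6.335×1.415 = 41.23 ft³/s
Panel 3-4: Δb = 7.8 ft, d̄ = (5.77+3.74)/2 = 4.755, v̄ = (1.46+1.26)/2 = 1.36 → q = 7.8×4.755×1.36 = 50.44 ft³/s
Panel 4-5: Δb = 2.6 ft, d̄ = (3.74+1.24)/2 = 2.49, v̄ = (1.26+0.67)/2 = 0.965 → q = 2.6×2.49×0.965 = 6.247 ft³/s
Q = Σ q = 157.6 ft³/s

158 ft³/s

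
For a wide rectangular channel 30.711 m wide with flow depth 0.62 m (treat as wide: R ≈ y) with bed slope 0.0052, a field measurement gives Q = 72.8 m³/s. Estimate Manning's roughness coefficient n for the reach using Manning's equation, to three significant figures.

0.0137

A = b·y = 30.711 × 0.62 = 19.04 m²
Wide channel: R ≈ y = 0.62 m
n = (1/Q)·A·R^(2/3)·S^(1/2) = (1/72.8) × 19.04 × 0.7271 × 0.07211 = 0.01371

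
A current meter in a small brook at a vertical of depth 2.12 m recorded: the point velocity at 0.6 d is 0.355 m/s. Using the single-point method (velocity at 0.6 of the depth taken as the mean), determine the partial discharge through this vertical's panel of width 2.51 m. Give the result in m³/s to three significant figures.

v̄ = v₀.₆ = 0.355 m/s
q = v̄ × d × w = 0.3550 × 2.12 × 2.51 = 1.889 m³/s

1.89 m³/s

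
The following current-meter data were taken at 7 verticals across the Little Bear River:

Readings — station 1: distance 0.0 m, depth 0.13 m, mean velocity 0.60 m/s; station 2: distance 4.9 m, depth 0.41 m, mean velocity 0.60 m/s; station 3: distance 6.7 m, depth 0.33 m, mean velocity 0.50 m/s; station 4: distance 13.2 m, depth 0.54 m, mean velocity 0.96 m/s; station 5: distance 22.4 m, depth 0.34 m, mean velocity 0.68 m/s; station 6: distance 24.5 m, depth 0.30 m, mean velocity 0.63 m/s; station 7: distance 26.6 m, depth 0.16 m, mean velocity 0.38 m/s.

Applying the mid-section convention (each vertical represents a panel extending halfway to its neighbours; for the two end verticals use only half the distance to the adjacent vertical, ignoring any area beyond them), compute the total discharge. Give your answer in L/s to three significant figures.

7540 L/s

w_1 = (4.9 − 0.0)/2 = 2.45 m; q_1 = 0.60 × 0.13 × 2.45 = 0.1911 m³/s
w_2 = (6.7 − 0.0)/2 = 3.35 m; q_2 = 0.60 × 0.41 × 3.35 = 0.8241 m³/s
w_3 = (13.2 − 4.9)/2 = 4.15 m; q_3 = 0.50 × 0.33 × 4.15 = 0.6848 m³/s
w_4 = (22.4 − 6.7)/2 = 7.85 m; q_4 = 0.96 × 0.54 × 7.85 = 4.069 m³/s
w_5 = (24.5 − 13.2)/2 = 5.65 m; q_5 = 0.68 × 0.34 × 5.65 = 1.306 m³/s
w_6 = (26.6 − 22.4)/2 = 2.1 m; q_6 = 0.63 × 0.30 × 2.1 = 0.3969 m³/s
w_7 = (26.6 − 24.5)/2 = 1.05 m; q_7 = 0.38 × 0.16 × 1.05 = 0.06384 m³/s
Q = Σ qᵢ = 7.536 m³/s
= 7.536 × 1000 = 7536 L/s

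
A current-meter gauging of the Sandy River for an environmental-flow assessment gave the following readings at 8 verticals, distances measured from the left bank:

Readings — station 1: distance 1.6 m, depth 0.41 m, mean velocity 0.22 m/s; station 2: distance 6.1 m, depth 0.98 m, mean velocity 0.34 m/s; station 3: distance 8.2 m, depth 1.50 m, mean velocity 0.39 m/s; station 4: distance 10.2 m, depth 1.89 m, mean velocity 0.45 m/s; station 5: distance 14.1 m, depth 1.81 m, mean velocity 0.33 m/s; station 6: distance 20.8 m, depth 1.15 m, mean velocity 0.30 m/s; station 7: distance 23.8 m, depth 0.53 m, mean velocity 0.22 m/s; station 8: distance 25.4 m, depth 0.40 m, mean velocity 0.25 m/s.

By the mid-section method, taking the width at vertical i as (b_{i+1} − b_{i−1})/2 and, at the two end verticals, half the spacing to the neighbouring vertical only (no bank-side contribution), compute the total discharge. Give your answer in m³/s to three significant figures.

w_1 = (6.1 − 1.6)/2 = 2.25 m; q_1 = 0.22 × 0.41 × 2.25 = 0.2030 m³/s
w_2 = (8.2 − 1.6)/2 = 3.3 m; q_2 = 0.34 × 0.98 × 3.3 = 1.100 m³/s
w_3 = (10.2 − 6.1)/2 = 2.05 m; q_3 = 0.39 × 1.50 × 2.05 = 1.199 m³/s
w_4 = (14.1 − 8.2)/2 = 2.95 m; q_4 = 0.45 × 1.89 × 2.95 = 2.509 m³/s
w_5 = (20.8 − 10.2)/2 = 5.3 m; q_5 = 0.33 × 1.81 × 5.3 = 3.166 m³/s
w_6 = (23.8 − 14.1)/2 = 4.85 m; q_6 = 0.30 × 1.15 × 4.85 = 1.673 m³/s
w_7 = (25.4 − 20.8)/2 = 2.3 m; q_7 = 0.22 × 0.53 × 2.3 = 0.2682 m³/s
w_8 = (25.4 − 23.8)/2 = 0.8 m; q_8 = 0.25 × 0.40 × 0.8 = 0.08000 m³/s
Q = Σ qᵢ = 10.20 m³/s

10.2 m³/s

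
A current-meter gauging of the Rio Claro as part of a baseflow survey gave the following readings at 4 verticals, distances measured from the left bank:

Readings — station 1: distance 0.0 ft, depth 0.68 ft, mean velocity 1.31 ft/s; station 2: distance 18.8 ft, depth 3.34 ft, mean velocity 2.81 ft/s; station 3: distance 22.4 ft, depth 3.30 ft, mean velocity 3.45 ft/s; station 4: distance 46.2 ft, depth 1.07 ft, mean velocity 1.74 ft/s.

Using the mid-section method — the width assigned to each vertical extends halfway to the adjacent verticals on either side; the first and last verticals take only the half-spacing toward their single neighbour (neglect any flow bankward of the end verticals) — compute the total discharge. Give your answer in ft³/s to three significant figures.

292 ft³/s

w_1 = (18.8 − 0.0)/2 = 9.4 ft; q_1 = 1.31 × 0.68 × 9.4 = 8.374 ft³/s
w_2 = (22.4 − 0.0)/2 = 11.2 ft; q_2 = 2.81 × 3.34 × 11.2 = 105.1 ft³/s
w_3 = (46.2 − 18.8)/2 = 13.7 ft; q_3 = 3.45 × 3.30 × 13.7 = 156.0 ft³/s
w_4 = (46.2 − 22.4)/2 = 11.9 ft; q_4 = 1.74 × 1.07 × 11.9 = 22.16 ft³/s
Q = Σ qᵢ = 291.6 ft³/s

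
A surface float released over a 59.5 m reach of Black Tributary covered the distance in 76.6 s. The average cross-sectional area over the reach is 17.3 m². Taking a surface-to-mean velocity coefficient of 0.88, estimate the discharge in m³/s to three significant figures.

v_surface = L / t̄ = 59.5 / 76.6 = 0.7768 m/s
v_mean = 0.88 × 0.7768 = 0.6836 m/s
Q = A × v_mean = 17.3 × 0.6836 = 11.83 m³/s

11.8 m³/s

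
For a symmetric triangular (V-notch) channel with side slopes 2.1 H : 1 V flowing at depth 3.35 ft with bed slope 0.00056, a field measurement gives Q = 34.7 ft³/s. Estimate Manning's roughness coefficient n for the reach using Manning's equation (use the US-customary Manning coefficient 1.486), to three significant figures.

0.0315

A = z·y² = 2.1×3.35² = 23.57 ft²
P = 2y√(1+z²) = 2×3.35×√(1+2.1²) = 15.58 ft
R = A/P = 23.57/15.58 = 1.512 ft
n = (1.486/Q)·A·R^(2/3)·S^(1/2) = (1.486/34.7) × 23.57 × 1.318 × 0.02366 = 0.03147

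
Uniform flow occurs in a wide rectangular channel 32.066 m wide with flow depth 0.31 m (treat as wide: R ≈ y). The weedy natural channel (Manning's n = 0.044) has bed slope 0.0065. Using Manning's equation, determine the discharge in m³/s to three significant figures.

8.34 m³/s

A = b·y = 32.066 × 0.31 = 9.940 m²
Wide channel: R ≈ y = 0.31 m
Q = (1/n)·A·R^(2/3)·S^(1/2) = (1/0.044) × 9.940 × 0.3100^(2/3) × 0.0065^(1/2) = 8.343 m³/s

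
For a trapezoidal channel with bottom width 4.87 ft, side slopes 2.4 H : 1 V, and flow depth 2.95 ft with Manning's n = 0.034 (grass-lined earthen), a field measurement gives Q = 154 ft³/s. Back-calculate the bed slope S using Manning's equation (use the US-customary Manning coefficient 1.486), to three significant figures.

A = (b + z·y)·y = (4.87 + 2.4×2.95)×2.95 = 35.25 ft²
P = b + 2y√(1+z²) = 4.87 + 2×2.95×√(1+2.4²) = 20.21 ft
R = A/P = 35.25/20.21 = 1.744 ft
S = (Q·n / (1.486·A·R^(2/3)))² = (154×0.034 / (1.486×35.25×1.449))² = 0.004758

0.00476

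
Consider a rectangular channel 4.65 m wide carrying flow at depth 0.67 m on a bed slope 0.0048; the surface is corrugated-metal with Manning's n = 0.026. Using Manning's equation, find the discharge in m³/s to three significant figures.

5.37 m³/s

A = b·y = 4.65 × 0.67 = 3.116 m²
P = b + 2y = 4.65 + 2×0.67 = 5.990 m
R = A/P = 3.116/5.990 = 0.5201 m
Q = (1/n)·A·R^(2/3)·S^(1/2) = (1/0.026) × 3.116 × 0.5201^(2/3) × 0.0048^(1/2) = 5.369 m³/s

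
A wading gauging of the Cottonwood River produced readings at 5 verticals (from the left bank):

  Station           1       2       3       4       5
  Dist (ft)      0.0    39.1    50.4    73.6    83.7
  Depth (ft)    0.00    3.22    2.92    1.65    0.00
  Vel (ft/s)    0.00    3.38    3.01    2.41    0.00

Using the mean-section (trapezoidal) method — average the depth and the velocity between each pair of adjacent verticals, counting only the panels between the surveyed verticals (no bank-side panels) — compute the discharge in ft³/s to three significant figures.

Panel 1-2: Δb = 39.1 ft, d̄ = (0.00+3.22)/2 = 1.61, v̄ = (0.00+3.38)/2 = 1.69 → q = 39.1×1.61×1.69 = 106.4 ft³/s
Panel 2-3: Δb = 11.3 ft, d̄ = (3.22+2.92)/2 = 3.07, v̄ = (3.38+3.01)/2 = 3.195 → q = 11.3×3.07×3.195 = 110.8 ft³/s
Panel 3-4: Δb = 23.2 ft, d̄ = (2.92+1.65)/2 = 2.285, v̄ = (3.01+2.41)/2 = 2.71 → q = 23.2×2.285×2.71 = 143.7 ft³/s
Panel 4-5: Δb = 10.1 ft, d̄ = (1.65+0.00)/2 = 0.825, v̄ = (2.41+0.00)/2 = 1.205 → q = 10.1×0.825×1.205 = 10.04 ft³/s
Q = Σ q = 370.9 ft³/s

371 ft³/s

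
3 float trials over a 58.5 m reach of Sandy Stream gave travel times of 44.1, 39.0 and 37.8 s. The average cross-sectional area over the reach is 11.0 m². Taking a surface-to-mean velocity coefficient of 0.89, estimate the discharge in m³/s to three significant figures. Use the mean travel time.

t̄ = (44.1 + 39.0 + 37.8) / 3 = 40.3 s
v_surface = L / t̄ = 58.5 / 40.3 = 1.452 m/s
v_mean = 0.89 × 1.452 = 1.292 m/s
Q = A × v_mean = 11.0 × 1.292 = 14.21 m³/s

14.2 m³/s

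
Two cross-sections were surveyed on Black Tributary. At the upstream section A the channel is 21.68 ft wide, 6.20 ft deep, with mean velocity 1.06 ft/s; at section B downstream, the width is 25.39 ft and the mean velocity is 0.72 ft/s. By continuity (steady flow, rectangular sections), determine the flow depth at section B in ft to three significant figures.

7.79 ft

Q = A₁V₁ = (21.68×6.20) × 1.06 = 142.5 ft³/s
d₂ = Q/(b₂ V₂) = 142.5/(25.39×0.72) = 7.794 ft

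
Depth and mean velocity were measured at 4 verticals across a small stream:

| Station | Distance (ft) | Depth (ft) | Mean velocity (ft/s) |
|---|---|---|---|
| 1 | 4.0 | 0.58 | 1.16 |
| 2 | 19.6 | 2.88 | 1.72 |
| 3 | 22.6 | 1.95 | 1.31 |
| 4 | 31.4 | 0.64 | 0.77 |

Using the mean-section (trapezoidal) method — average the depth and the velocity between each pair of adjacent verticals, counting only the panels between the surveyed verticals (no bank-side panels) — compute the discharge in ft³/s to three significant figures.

Panel 1-2: Δb = 15.6 ft, d̄ = (0.58+2.88)/2 = 1.73, v̄ = (1.16+1.72)/2 = 1.44 → q = 15.6×1.73×1.44 = 38.86 ft³/s
Panel 2-3: Δb = 3 ft, d̄ = (2.88+1.95)/2 = 2.415, v̄ = (1.72+1.31)/2 = 1.515 → q = 3×2.415×1.515 = 10.98 ft³/s
Panel 3-4: Δb = 8.8 ft, d̄ = (1.95+0.64)/2 = 1.295, v̄ = (1.31+0.77)/2 = 1.04 → q = 8.8×1.295×1.04 = 11.85 ft³/s
Q = Σ q = 61.69 ft³/s

61.7 ft³/s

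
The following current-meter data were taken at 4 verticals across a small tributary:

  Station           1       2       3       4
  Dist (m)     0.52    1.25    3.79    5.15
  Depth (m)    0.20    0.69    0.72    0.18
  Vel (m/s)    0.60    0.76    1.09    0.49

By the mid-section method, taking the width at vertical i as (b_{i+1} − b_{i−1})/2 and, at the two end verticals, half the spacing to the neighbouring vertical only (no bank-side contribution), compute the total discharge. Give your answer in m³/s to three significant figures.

2.49 m³/s

w_1 = (1.25 − 0.52)/2 = 0.365 m; q_1 = 0.60 × 0.20 × 0.365 = 0.04380 m³/s
w_2 = (3.79 − 0.52)/2 = 1.635 m; q_2 = 0.76 × 0.69 × 1.635 = 0.8574 m³/s
w_3 = (5.15 − 1.25)/2 = 1.95 m; q_3 = 1.09 × 0.72 × 1.95 = 1.530 m³/s
w_4 = (5.15 − 3.79)/2 = 0.68 m; q_4 = 0.49 × 0.18 × 0.68 = 0.05998 m³/s
Q = Σ qᵢ = 2.492 m³/s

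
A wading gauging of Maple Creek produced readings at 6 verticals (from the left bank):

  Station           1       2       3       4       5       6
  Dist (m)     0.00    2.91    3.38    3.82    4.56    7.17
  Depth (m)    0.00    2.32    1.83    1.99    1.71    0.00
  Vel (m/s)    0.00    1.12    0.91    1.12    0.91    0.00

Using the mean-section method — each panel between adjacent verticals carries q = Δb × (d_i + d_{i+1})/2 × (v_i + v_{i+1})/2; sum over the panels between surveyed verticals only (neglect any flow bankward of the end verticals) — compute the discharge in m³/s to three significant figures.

6.14 m³/s

Panel 1-2: Δb = 2.91 m, d̄ = (0.00+2.32)/2 = 1.16, v̄ = (0.00+1.12)/2 = 0.56 → q = 2.91×1.16×0.56 = 1.890 m³/s
Panel 2-3: Δb = 0.47 m, d̄ = (2.32+1.83)/2 = 2.075, v̄ = (1.12+0.91)/2 = 1.015 → q = 0.47×2.075×1.015 = 0.9899 m³/s
Panel 3-4: Δb = 0.44 m, d̄ = (1.83+1.99)/2 = 1.91, v̄ = (0.91+1.12)/2 = 1.015 → q = 0.44×1.91×1.015 = 0.8530 m³/s
Panel 4-5: Δb = 0.74 m, d̄ = (1.99+1.71)/2 = 1.85, v̄ = (1.12+0.91)/2 = 1.015 → q = 0.74×1.85×1.015 = 1.390 m³/s
Panel 5-6: Δb = 2.61 m, d̄ = (1.71+0.00)/2 = 0.855, v̄ = (0.91+0.00)/2 = 0.455 → q = 2.61×0.855×0.455 = 1.015 m³/s
Q = Σ q = 6.138 m³/s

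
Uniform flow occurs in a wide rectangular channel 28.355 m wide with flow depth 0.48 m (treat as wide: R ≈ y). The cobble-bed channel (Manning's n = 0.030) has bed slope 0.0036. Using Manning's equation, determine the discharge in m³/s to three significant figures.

16.7 m³/s

A = b·y = 28.355 × 0.48 = 13.61 m²
Wide channel: R ≈ y = 0.48 m
Q = (1/n)·A·R^(2/3)·S^(1/2) = (1/0.030) × 13.61 × 0.4800^(2/3) × 0.0036^(1/2) = 16.69 m³/s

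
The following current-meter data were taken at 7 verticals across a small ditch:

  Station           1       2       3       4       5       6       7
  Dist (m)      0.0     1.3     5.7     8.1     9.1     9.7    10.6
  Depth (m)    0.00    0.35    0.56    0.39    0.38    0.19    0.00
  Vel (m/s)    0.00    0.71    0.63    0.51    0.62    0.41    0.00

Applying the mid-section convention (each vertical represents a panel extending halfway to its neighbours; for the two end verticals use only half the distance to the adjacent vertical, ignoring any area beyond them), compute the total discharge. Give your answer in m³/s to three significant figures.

2.49 m³/s

w_2 = (5.7 − 0.0)/2 = 2.85 m; q_2 = 0.71 × 0.35 × 2.85 = 0.7082 m³/s
w_3 = (8.1 − 1.3)/2 = 3.4 m; q_3 = 0.63 × 0.56 × 3.4 = 1.200 m³/s
w_4 = (9.1 − 5.7)/2 = 1.7 m; q_4 = 0.51 × 0.39 × 1.7 = 0.3381 m³/s
w_5 = (9.7 − 8.1)/2 = 0.8 m; q_5 = 0.62 × 0.38 × 0.8 = 0.1885 m³/s
w_6 = (10.6 − 9.1)/2 = 0.75 m; q_6 = 0.41 × 0.19 × 0.75 = 0.05843 m³/s
Stations 1, 7 contribute zero (depth or velocity is 0).
Q = Σ qᵢ = 2.493 m³/s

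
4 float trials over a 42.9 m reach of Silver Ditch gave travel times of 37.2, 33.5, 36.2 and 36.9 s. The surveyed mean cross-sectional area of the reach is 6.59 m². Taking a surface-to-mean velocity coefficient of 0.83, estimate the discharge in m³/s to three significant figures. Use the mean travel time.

t̄ = (37.2 + 33.5 + 36.2 + 36.9) / 4 = 35.95 s
v_surface = L / t̄ = 42.9 / 35.95 = 1.193 m/s
v_mean = 0.83 × 1.193 = 0.9905 m/s
Q = A × v_mean = 6.59 × 0.9905 = 6.527 m³/s

6.53 m³/s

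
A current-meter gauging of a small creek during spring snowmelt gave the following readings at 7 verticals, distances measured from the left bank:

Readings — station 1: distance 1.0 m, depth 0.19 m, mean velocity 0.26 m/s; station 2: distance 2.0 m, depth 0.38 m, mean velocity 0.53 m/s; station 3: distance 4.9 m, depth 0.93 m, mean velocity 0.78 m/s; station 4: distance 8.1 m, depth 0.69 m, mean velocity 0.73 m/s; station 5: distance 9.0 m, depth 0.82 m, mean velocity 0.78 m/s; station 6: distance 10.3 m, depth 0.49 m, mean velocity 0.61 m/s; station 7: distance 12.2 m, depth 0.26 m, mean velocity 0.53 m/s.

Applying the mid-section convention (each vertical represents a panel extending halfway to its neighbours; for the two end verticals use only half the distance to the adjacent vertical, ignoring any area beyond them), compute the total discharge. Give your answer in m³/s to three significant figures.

4.98 m³/s

w_1 = (2.0 − 1.0)/2 = 0.5 m; q_1 = 0.26 × 0.19 × 0.5 = 0.02470 m³/s
w_2 = (4.9 − 1.0)/2 = 1.95 m; q_2 = 0.53 × 0.38 × 1.95 = 0.3927 m³/s
w_3 = (8.1 − 2.0)/2 = 3.05 m; q_3 = 0.78 × 0.93 × 3.05 = 2.212 m³/s
w_4 = (9.0 − 4.9)/2 = 2.05 m; q_4 = 0.73 × 0.69 × 2.05 = 1.033 m³/s
w_5 = (10.3 − 8.1)/2 = 1.1 m; q_5 = 0.78 × 0.82 × 1.1 = 0.7036 m³/s
w_6 = (12.2 − 9.0)/2 = 1.6 m; q_6 = 0.61 × 0.49 × 1.6 = 0.4782 m³/s
w_7 = (12.2 − 10.3)/2 = 0.95 m; q_7 = 0.53 × 0.26 × 0.95 = 0.1309 m³/s
Q = Σ qᵢ = 4.975 m³/s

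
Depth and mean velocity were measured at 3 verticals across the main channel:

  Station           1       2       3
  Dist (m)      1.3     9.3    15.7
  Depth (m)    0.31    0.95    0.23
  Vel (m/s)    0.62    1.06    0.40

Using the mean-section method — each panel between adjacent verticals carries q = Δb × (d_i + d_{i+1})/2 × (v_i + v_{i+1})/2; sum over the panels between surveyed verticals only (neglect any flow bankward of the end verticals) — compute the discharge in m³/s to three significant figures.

Panel 1-2: Δb = 8 m, d̄ = (0.31+0.95)/2 = 0.63, v̄ = (0.62+1.06)/2 = 0.84 → q = 8×0.63×0.84 = 4.234 m³/s
Panel 2-3: Δb = 6.4 m, d̄ = (0.95+0.23)/2 = 0.59, v̄ = (1.06+0.40)/2 = 0.73 → q = 6.4×0.59×0.73 = 2.756 m³/s
Q = Σ q = 6.990 m³/s

6.99 m³/s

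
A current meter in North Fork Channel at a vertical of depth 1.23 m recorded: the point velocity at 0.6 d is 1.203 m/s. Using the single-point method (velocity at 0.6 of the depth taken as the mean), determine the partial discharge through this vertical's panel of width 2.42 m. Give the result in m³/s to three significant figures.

v̄ = v₀.₆ = 1.203 m/s
q = v̄ × d × w = 1.203 × 1.23 × 2.42 = 3.581 m³/s

3.58 m³/s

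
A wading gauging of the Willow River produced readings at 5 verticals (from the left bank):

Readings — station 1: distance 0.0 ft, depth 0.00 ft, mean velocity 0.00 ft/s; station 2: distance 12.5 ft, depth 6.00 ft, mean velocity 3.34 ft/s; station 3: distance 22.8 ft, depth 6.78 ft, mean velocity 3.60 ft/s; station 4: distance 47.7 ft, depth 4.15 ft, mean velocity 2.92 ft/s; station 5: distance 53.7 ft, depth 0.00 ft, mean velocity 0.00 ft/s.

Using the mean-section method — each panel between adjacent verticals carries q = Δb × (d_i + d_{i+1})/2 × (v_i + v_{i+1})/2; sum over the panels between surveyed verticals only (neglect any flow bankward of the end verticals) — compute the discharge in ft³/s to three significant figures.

753 ft³/s

Panel 1-2: Δb = 12.5 ft, d̄ = (0.00+6.00)/2 = 3, v̄ = (0.00+3.34)/2 = 1.67 → q = 12.5×3×1.67 = 62.63 ft³/s
Panel 2-3: Δb = 10.3 ft, d̄ = (6.00+6.78)/2 = 6.39, v̄ = (3.34+3.60)/2 = 3.47 → q = 10.3×6.39×3.47 = 228.4 ft³/s
Panel 3-4: Δb = 24.9 ft, d̄ = (6.78+4.15)/2 = 5.465, v̄ = (3.60+2.92)/2 = 3.26 → q = 24.9×5.465×3.26 = 443.6 ft³/s
Panel 4-5: Δb = 6 ft, d̄ = (4.15+0.00)/2 = 2.075, v̄ = (2.92+0.00)/2 = 1.46 → q = 6×2.075×1.46 = 18.18 ft³/s
Q = Σ q = 752.8 ft³/s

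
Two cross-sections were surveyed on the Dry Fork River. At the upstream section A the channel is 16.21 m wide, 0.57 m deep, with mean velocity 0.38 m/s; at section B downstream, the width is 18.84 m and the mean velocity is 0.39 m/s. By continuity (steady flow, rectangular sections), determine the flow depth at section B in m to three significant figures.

0.478 m

Q = A₁V₁ = (16.21×0.57) × 0.38 = 3.511 m³/s
d₂ = Q/(b₂ V₂) = 3.511/(18.84×0.39) = 0.4779 m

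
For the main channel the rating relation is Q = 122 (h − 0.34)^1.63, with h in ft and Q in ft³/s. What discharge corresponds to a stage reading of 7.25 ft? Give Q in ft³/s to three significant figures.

Q = 122 × (7.25 − 0.34)^1.63 = 122 × 6.91^1.63 = 2849 ft³/s

2850 ft³/s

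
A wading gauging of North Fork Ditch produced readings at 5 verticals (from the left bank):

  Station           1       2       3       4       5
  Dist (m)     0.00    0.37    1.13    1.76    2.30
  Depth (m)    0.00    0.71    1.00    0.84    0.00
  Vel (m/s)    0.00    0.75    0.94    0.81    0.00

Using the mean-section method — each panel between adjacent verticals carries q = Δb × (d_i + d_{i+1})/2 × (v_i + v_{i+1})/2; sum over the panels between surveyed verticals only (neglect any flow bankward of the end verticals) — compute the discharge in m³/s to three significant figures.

1.20 m³/s

Panel 1-2: Δb = 0.37 m, d̄ = (0.00+0.71)/2 = 0.355, v̄ = (0.00+0.75)/2 = 0.375 → q = 0.37×0.355×0.375 = 0.04926 m³/s
Panel 2-3: Δb = 0.76 m, d̄ = (0.71+1.00)/2 = 0.855, v̄ = (0.75+0.94)/2 = 0.845 → q = 0.76×0.855×0.845 = 0.5491 m³/s
Panel 3-4: Δb = 0.63 m, d̄ = (1.00+0.84)/2 = 0.92, v̄ = (0.94+0.81)/2 = 0.875 → q = 0.63×0.92×0.875 = 0.5072 m³/s
Panel 4-5: Δb = 0.54 m, d̄ = (0.84+0.00)/2 = 0.42, v̄ = (0.81+0.00)/2 = 0.405 → q = 0.54×0.42×0.405 = 0.09185 m³/s
Q = Σ q = 1.197 m³/s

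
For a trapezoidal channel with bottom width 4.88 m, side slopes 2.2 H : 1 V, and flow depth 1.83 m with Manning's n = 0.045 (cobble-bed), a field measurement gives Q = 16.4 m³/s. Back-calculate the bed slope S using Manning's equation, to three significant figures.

0.00163

A = (b + z·y)·y = (4.88 + 2.2×1.83)×1.83 = 16.30 m²
P = b + 2y√(1+z²) = 4.88 + 2×1.83×√(1+2.2²) = 13.72 m
R = A/P = 16.30/13.72 = 1.187 m
S = (Q·n / (1·A·R^(2/3)))² = (16.4×0.045 / (1×16.30×1.121))² = 0.001631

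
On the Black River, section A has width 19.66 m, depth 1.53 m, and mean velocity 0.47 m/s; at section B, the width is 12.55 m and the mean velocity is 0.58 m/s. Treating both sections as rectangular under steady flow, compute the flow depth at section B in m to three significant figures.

Q = A₁V₁ = (19.66×1.53) × 0.47 = 14.14 m³/s
d₂ = Q/(b₂ V₂) = 14.14/(12.55×0.58) = 1.942 m

1.94 m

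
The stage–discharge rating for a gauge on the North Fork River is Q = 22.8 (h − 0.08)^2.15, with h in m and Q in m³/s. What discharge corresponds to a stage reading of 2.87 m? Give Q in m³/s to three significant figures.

207 m³/s

Q = 22.8 × (2.87 − 0.08)^2.15 = 22.8 × 2.79^2.15 = 207.0 m³/s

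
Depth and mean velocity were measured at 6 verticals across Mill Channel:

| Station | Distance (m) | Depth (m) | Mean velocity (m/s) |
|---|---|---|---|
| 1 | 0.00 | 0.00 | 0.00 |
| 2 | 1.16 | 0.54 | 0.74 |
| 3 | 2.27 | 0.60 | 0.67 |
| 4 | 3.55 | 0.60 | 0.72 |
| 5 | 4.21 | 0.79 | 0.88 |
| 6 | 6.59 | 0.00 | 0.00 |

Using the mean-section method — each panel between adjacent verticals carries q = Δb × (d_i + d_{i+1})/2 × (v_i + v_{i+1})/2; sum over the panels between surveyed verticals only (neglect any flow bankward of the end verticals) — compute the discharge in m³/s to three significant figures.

Panel 1-2: Δb = 1.16 m, d̄ = (0.00+0.54)/2 = 0.27, v̄ = (0.00+0.74)/2 = 0.37 → q = 1.16×0.27×0.37 = 0.1159 m³/s
Panel 2-3: Δb = 1.11 m, d̄ = (0.54+0.60)/2 = 0.57, v̄ = (0.74+0.67)/2 = 0.705 → q = 1.11×0.57×0.705 = 0.4461 m³/s
Panel 3-4: Δb = 1.28 m, d̄ = (0.60+0.60)/2 = 0.6, v̄ = (0.67+0.72)/2 = 0.695 → q = 1.28×0.6×0.695 = 0.5338 m³/s
Panel 4-5: Δb = 0.66 m, d̄ = (0.60+0.79)/2 = 0.695, v̄ = (0.72+0.88)/2 = 0.8 → q = 0.66×0.695×0.8 = 0.3670 m³/s
Panel 5-6: Δb = 2.38 m, d̄ = (0.79+0.00)/2 = 0.395, v̄ = (0.88+0.00)/2 = 0.44 → q = 2.38×0.395×0.44 = 0.4136 m³/s
Q = Σ q = 1.876 m³/s

1.88 m³/s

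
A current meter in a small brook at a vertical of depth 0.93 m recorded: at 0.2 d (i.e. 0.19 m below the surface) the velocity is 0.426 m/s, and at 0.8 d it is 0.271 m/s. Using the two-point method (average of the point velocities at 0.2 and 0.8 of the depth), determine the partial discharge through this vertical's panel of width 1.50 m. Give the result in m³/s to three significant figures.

v̄ = (0.426 + 0.271) / 2 = 0.3485 m/s
q = v̄ × d × w = 0.3485 × 0.93 × 1.50 = 0.4862 m³/s

0.486 m³/s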